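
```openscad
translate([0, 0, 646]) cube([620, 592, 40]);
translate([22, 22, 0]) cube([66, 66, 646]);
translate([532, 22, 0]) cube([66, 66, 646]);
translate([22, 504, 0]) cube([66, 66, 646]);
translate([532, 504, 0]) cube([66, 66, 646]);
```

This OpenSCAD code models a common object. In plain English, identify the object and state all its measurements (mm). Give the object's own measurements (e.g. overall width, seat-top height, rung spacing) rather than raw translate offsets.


A rectangular dining table. The top is 620×592×40 mm with its upper surface at z = 686 mm. It stands on four 66×66 mm square legs, each inset 22 mm from the nearest pair of top edges, running from the floor to the underside of the top.


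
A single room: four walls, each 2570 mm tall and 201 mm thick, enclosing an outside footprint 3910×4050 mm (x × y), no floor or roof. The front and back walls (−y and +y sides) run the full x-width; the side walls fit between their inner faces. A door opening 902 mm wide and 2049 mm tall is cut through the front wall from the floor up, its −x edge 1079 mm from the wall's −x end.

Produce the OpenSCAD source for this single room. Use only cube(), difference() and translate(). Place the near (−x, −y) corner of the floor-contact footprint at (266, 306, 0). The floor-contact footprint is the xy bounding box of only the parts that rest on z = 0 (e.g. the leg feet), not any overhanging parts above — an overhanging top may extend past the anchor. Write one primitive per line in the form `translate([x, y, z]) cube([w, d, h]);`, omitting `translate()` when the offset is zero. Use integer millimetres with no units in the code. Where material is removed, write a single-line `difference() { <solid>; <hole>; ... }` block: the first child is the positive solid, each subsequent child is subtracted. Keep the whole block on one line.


difference() { translate([266, 306, 0]) cube([3910, 201, 2570]); translate([1345, 306, 0]) cube([902, 201, 2049]); }
translate([266, 4155, 0]) cube([3910, 201, 2570]);
translate([266, 507, 0]) cube([201, 3648, 2570]);
translate([3975, 507, 0]) cube([201, 3648, 2570]);


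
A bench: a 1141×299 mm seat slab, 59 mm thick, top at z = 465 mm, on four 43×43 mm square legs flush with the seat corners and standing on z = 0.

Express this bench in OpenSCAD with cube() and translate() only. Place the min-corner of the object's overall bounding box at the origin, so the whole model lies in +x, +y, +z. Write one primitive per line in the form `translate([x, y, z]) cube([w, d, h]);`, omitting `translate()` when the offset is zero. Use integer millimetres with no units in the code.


translate([0, 0, 406]) cube([1141, 299, 59]);
cube([43, 43, 406]);
translate([0, 256, 0]) cube([43, 43, 406]);
translate([1098, 0, 0]) cube([43, 43, 406]);
translate([1098, 256, 0]) cube([43, 43, 406]);


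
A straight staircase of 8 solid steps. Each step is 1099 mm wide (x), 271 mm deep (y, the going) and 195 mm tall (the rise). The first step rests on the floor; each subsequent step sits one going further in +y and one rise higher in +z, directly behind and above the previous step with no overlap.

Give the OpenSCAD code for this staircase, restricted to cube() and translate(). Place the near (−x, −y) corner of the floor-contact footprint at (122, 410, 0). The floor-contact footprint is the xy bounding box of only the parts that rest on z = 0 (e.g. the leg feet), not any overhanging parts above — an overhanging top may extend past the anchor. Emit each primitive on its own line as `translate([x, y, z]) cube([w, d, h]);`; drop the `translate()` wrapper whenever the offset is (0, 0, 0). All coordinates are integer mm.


translate([122, 410, 0]) cube([1099, 271, 195]);
translate([122, 681, 195]) cube([1099, 271, 195]);
translate([122, 952, 390]) cube([1099, 271, 195]);
translate([122, 1223, 585]) cube([1099, 271, 195]);
translate([122, 1494, 780]) cube([1099, 271, 195]);
translate([122, 1765, 975]) cube([1099, 271, 195]);
translate([122, 2036, 1170]) cube([1099, 271, 195]);
translate([122, 2307, 1365]) cube([1099, 271, 195]);


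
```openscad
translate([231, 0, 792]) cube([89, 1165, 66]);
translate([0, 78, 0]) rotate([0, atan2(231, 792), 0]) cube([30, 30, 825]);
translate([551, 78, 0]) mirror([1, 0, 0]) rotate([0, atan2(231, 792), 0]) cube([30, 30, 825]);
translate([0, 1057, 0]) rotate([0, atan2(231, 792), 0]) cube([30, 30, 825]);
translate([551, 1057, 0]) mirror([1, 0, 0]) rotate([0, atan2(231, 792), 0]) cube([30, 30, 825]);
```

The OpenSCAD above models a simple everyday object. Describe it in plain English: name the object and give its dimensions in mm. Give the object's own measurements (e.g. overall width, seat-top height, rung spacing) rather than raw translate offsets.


A sawhorse. A 89×1165×66 mm beam (x, y, z) sits on two A-frame leg pairs. Each pair is two raked legs of 30×30 mm section (30 mm along y) splaying symmetrically in x. Each leg rises 792 mm vertically over 231 mm of horizontal reach and is 825 mm long along its own axis. Every leg's outer bottom edge rests on the floor and its outer top edge meets a bottom edge of the beam — the left legs (tilting toward +x) meet the beam's −x bottom edge, the right legs (their mirror images, tilting toward −x) meet its +x bottom edge — so the leg tops tuck under the beam, the beam's underside is 792 mm above the floor, and the feet are 551 mm apart outside-to-outside with the beam centred between them. The two leg pairs are set in 78 mm from either end of the beam.


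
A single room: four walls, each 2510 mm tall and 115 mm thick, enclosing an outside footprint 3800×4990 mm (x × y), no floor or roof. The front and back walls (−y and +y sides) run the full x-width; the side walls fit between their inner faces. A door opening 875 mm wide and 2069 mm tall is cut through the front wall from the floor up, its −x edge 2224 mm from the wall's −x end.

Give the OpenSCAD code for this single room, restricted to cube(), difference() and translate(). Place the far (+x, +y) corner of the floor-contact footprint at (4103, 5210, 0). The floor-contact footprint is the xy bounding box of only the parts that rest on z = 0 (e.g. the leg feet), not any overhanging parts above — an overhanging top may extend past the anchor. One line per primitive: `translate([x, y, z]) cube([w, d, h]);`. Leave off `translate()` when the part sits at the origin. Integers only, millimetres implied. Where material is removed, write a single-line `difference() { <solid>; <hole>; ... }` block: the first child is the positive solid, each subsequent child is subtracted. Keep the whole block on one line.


difference() { translate([303, 220, 0]) cube([3800, 115, 2510]); translate([2527, 220, 0]) cube([875, 115, 2069]); }
translate([303, 5095, 0]) cube([3800, 115, 2510]);
translate([303, 335, 0]) cube([115, 4760, 2510]);
translate([3988, 335, 0]) cube([115, 4760, 2510]);


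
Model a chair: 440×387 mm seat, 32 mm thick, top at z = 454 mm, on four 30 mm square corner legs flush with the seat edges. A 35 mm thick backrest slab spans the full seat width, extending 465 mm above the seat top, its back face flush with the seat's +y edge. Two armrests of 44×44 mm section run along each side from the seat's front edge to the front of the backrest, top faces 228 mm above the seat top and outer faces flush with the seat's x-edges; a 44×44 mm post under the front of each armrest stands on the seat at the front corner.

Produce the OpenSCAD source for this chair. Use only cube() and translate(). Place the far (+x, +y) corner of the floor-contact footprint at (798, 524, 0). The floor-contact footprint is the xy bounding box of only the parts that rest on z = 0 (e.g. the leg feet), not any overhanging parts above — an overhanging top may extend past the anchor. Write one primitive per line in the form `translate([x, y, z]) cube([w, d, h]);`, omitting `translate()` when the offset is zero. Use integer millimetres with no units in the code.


// leg_h = 454 - 32 = 422
// arm post h = 228 - 44 = 184
translate([358, 137, 422]) cube([440, 387, 32]);
translate([358, 137, 0]) cube([30, 30, 422]);
translate([768, 137, 0]) cube([30, 30, 422]);
translate([358, 494, 0]) cube([30, 30, 422]);
translate([768, 494, 0]) cube([30, 30, 422]);
translate([358, 489, 454]) cube([440, 35, 465]);
translate([358, 137, 638]) cube([44, 352, 44]);
translate([754, 137, 638]) cube([44, 352, 44]);
translate([358, 137, 454]) cube([44, 44, 184]);
translate([754, 137, 454]) cube([44, 44, 184]);


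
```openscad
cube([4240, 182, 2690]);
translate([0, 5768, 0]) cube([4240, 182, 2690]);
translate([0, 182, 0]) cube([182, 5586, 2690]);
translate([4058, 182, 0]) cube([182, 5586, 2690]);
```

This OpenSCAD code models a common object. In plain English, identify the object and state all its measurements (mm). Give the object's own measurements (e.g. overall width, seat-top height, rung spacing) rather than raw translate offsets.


The wall frame of a small rectangular building: four walls, each 2690 mm tall and 182 mm thick, enclosing a footprint 4240 mm (x) by 5950 mm (y) outside-to-outside, with no floor or roof. The front and back walls (the −y and +y sides) span the full width; the two side walls fit between them.


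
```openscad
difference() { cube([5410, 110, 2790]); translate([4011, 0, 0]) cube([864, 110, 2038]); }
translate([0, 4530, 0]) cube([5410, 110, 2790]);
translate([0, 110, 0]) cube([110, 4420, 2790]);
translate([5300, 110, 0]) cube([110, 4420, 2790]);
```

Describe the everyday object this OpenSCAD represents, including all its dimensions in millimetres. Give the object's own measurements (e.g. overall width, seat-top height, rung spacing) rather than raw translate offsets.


A single room: four walls, each 2790 mm tall and 110 mm thick, enclosing an outside footprint 5410×4640 mm (x × y), no floor or roof. The front and back walls (−y and +y sides) run the full x-width; the side walls fit between their inner faces. A door opening 864 mm wide and 2038 mm tall is cut through the front wall from the floor up, its −x edge 4011 mm from the wall's −x end.


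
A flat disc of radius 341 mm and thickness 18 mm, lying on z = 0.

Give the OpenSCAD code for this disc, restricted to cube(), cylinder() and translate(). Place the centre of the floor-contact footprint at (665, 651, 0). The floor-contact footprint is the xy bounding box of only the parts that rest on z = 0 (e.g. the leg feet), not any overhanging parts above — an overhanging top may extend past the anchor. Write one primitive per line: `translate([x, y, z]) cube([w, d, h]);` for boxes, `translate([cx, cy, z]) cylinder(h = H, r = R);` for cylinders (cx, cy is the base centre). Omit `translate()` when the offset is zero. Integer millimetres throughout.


translate([665, 651, 0]) cylinder(h = 18, r = 341);


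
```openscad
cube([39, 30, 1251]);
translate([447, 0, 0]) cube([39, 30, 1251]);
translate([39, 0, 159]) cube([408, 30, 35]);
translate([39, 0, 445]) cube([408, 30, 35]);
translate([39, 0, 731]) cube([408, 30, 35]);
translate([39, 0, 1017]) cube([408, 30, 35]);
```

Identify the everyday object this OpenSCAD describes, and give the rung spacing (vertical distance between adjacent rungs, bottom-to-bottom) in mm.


A ladder. The rung spacing is 286 mm.

Two tall 39×30 posts with 4 short bars between them — a ladder. Adjacent rungs sit at z = 159 and z = 445, so the spacing is 445 − 159 = 286 mm.


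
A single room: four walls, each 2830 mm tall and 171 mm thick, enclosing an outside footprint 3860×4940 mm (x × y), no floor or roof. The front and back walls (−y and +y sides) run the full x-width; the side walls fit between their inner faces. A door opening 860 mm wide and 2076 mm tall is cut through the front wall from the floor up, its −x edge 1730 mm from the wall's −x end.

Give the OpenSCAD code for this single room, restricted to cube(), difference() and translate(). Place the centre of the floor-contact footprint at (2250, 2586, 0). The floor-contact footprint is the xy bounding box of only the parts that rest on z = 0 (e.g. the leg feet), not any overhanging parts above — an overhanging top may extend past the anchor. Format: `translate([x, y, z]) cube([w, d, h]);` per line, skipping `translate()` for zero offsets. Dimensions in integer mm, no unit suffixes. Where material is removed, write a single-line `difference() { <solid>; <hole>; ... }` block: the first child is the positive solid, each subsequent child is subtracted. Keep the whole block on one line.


difference() { translate([320, 116, 0]) cube([3860, 171, 2830]); translate([2050, 116, 0]) cube([860, 171, 2076]); }
translate([320, 4885, 0]) cube([3860, 171, 2830]);
translate([320, 287, 0]) cube([171, 4598, 2830]);
translate([4009, 287, 0]) cube([171, 4598, 2830]);


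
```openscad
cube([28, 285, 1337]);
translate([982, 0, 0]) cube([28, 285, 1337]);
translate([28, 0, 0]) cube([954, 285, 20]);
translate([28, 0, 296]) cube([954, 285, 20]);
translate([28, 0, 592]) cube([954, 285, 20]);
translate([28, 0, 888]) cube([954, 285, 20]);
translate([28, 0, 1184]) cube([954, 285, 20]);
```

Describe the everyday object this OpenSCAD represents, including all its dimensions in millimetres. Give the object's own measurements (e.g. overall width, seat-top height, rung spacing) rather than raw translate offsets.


An open bookshelf. Two side panels, each 28 mm thick, 285 mm deep and 1337 mm tall, stand 1010 mm apart (outside-to-outside). Between them sit 5 shelves, each 20 mm thick and 285 mm deep, spanning the full gap between the sides. The bottom shelf rests on the floor (its underside at z = 0) and the clear gap between one shelf's top and the next shelf's underside is 276 mm.


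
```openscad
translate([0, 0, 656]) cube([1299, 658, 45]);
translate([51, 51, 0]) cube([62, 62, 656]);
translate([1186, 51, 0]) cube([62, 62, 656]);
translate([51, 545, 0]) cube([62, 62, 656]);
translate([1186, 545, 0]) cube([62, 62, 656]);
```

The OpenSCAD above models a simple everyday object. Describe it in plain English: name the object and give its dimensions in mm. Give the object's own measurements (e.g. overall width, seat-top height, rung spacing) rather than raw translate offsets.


A table: top 1299 mm (x) × 658 mm (y), 45 mm thick, upper face at z = 701 mm, on four 62×62 mm square legs, each inset 51 mm from the nearest pair of top edges from z = 0 to the bottom of the top.


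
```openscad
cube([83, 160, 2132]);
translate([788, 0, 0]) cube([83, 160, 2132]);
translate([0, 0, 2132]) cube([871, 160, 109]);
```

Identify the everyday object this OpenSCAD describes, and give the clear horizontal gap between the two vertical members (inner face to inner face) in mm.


A door frame. The clear opening width is 705 mm.

Two 2132 mm tall posts with a header on top — a door frame. The left jamb is 83 mm wide at x = 0; the right jamb starts at x = 788. The clear opening is 788 − 83 = 705 mm.


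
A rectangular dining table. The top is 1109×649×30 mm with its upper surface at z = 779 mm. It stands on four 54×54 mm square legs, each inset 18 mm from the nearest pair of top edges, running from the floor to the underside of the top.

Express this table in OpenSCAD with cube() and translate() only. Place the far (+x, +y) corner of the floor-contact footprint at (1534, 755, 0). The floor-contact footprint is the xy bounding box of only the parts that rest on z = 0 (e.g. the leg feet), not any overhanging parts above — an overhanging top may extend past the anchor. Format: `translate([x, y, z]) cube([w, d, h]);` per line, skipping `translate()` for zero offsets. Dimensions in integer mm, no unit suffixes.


// leg_h = 779 - 30 = 749
translate([443, 124, 749]) cube([1109, 649, 30]);
translate([461, 142, 0]) cube([54, 54, 749]);
translate([1480, 142, 0]) cube([54, 54, 749]);
translate([461, 701, 0]) cube([54, 54, 749]);
translate([1480, 701, 0]) cube([54, 54, 749]);


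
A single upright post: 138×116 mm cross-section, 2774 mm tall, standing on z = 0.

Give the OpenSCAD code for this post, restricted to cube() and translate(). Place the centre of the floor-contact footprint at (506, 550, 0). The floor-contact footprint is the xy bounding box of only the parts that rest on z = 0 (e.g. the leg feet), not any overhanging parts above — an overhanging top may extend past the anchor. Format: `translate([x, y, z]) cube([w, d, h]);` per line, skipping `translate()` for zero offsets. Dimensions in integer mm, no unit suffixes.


translate([437, 492, 0]) cube([138, 116, 2774]);


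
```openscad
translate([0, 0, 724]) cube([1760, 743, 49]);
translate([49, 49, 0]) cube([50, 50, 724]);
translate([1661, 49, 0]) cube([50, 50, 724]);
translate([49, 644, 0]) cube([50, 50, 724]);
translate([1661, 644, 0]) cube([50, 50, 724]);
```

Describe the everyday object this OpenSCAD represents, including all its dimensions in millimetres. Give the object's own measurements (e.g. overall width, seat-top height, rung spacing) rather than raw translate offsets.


A rectangular dining table. The top is 1760×743×49 mm with its upper surface at z = 773 mm. It stands on four 50×50 mm square legs, each inset 49 mm from the nearest pair of top edges, running from the floor to the underside of the top.


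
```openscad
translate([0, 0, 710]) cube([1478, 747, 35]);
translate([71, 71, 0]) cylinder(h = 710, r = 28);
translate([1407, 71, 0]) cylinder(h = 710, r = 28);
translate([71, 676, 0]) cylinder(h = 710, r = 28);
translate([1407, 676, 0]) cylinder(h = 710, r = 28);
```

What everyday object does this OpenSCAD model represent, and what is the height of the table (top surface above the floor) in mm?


A table. The table height is 745 mm.

A 1478×747×35 slab sits at z = 710 on four Ø56 mm round legs — a table. The top surface is at 710 + 35 = 745 mm.


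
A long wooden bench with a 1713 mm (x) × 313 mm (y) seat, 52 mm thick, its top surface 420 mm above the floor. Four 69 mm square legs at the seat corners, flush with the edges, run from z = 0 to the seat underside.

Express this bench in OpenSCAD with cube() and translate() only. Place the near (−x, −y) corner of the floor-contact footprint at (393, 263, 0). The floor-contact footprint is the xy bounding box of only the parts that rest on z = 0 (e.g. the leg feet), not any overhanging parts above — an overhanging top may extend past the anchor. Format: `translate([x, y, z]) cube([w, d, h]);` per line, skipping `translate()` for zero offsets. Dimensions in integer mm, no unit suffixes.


// leg_h = 420 − 52 = 368
translate([393, 263, 368]) cube([1713, 313, 52]);
translate([393, 263, 0]) cube([69, 69, 368]);
translate([393, 507, 0]) cube([69, 69, 368]);
translate([2037, 263, 0]) cube([69, 69, 368]);
translate([2037, 507, 0]) cube([69, 69, 368]);


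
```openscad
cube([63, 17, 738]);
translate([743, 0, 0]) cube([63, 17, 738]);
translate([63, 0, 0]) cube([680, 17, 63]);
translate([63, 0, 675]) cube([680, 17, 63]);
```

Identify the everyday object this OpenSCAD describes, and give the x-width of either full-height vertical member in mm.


A picture frame. The border width is 63 mm.

Four thin pieces enclosing a rectangular opening — a picture frame. The two full-height stiles are 738 mm tall; the top rail sits at z = 675 and is 63 mm tall, so the border above the opening is 738 − 675 = 63 mm, matching the stile x-width.


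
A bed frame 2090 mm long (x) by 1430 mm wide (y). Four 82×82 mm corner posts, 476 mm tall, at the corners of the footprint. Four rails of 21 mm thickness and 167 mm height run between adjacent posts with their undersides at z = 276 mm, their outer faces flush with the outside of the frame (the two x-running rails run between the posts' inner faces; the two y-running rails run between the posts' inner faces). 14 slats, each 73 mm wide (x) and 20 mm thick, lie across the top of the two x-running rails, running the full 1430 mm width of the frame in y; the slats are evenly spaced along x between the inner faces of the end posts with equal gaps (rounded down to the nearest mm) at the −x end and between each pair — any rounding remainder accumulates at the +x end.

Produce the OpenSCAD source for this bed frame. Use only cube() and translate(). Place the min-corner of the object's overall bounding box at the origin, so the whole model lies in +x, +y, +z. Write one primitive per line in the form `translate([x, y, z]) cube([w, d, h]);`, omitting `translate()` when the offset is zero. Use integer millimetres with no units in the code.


cube([82, 82, 476]);
translate([0, 1348, 0]) cube([82, 82, 476]);
translate([2008, 0, 0]) cube([82, 82, 476]);
translate([2008, 1348, 0]) cube([82, 82, 476]);
translate([82, 0, 276]) cube([1926, 21, 167]);
translate([82, 1409, 276]) cube([1926, 21, 167]);
translate([0, 82, 276]) cube([21, 1266, 167]);
translate([2069, 82, 276]) cube([21, 1266, 167]);
translate([142, 0, 443]) cube([73, 1430, 20]);
translate([275, 0, 443]) cube([73, 1430, 20]);
translate([408, 0, 443]) cube([73, 1430, 20]);
translate([541, 0, 443]) cube([73, 1430, 20]);
translate([674, 0, 443]) cube([73, 1430, 20]);
translate([807, 0, 443]) cube([73, 1430, 20]);
translate([940, 0, 443]) cube([73, 1430, 20]);
translate([1073, 0, 443]) cube([73, 1430, 20]);
translate([1206, 0, 443]) cube([73, 1430, 20]);
translate([1339, 0, 443]) cube([73, 1430, 20]);
translate([1472, 0, 443]) cube([73, 1430, 20]);
translate([1605, 0, 443]) cube([73, 1430, 20]);
translate([1738, 0, 443]) cube([73, 1430, 20]);
translate([1871, 0, 443]) cube([73, 1430, 20]);


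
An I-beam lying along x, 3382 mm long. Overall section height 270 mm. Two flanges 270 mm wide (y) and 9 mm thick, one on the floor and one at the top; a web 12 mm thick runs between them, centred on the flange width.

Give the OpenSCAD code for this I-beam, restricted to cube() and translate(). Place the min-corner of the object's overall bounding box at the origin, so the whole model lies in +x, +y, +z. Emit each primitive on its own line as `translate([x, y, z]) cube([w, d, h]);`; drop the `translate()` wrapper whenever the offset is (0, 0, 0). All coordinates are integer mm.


cube([3382, 270, 9]);
translate([0, 129, 9]) cube([3382, 12, 252]);
translate([0, 0, 261]) cube([3382, 270, 9]);


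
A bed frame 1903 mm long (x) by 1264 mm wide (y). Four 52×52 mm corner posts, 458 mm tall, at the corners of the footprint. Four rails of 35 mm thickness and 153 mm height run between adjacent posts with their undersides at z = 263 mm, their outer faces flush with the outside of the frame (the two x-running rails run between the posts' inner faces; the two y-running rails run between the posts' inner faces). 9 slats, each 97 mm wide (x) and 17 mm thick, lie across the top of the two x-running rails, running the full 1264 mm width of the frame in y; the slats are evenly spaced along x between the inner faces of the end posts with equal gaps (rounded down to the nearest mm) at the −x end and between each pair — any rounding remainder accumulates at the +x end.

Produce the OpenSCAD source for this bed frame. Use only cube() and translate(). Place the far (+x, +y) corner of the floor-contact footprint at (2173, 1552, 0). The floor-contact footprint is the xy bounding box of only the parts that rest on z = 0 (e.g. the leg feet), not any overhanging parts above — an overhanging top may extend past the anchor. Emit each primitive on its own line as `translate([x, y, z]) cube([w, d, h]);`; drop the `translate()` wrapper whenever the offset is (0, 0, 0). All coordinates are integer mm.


// slat z = rail_z + rail_h = 263 + 153 = 416
// slat gap = ⌊(1799 − 9·97) / 10⌋ = 92
translate([270, 288, 0]) cube([52, 52, 458]);
translate([270, 1500, 0]) cube([52, 52, 458]);
translate([2121, 288, 0]) cube([52, 52, 458]);
translate([2121, 1500, 0]) cube([52, 52, 458]);
translate([322, 288, 263]) cube([1799, 35, 153]);
translate([322, 1517, 263]) cube([1799, 35, 153]);
translate([270, 340, 263]) cube([35, 1160, 153]);
translate([2138, 340, 263]) cube([35, 1160, 153]);
translate([414, 288, 416]) cube([97, 1264, 17]);
translate([603, 288, 416]) cube([97, 1264, 17]);
translate([792, 288, 416]) cube([97, 1264, 17]);
translate([981, 288, 416]) cube([97, 1264, 17]);
translate([1170, 288, 416]) cube([97, 1264, 17]);
translate([1359, 288, 416]) cube([97, 1264, 17]);
translate([1548, 288, 416]) cube([97, 1264, 17]);
translate([1737, 288, 416]) cube([97, 1264, 17]);
translate([1926, 288, 416]) cube([97, 1264, 17]);


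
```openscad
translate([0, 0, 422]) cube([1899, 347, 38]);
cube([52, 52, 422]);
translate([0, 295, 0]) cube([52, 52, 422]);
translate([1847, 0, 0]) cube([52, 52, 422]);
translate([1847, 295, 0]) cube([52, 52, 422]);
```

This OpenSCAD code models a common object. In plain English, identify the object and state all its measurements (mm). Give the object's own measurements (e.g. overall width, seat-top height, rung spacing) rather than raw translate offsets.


A bench: a 1899×347 mm seat slab, 38 mm thick, top at z = 460 mm, on four 52×52 mm square legs flush with the seat corners and standing on z = 0.


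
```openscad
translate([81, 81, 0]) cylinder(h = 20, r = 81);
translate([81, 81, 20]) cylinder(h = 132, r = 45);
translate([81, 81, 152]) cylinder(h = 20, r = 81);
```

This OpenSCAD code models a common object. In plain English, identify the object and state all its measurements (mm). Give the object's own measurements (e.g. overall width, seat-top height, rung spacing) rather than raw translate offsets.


A spool: two coaxial disc flanges of radius 81 mm and thickness 20 mm, joined by a core cylinder of radius 45 mm and height 132 mm. The lower flange rests on z = 0 and the three cylinders share a vertical axis.


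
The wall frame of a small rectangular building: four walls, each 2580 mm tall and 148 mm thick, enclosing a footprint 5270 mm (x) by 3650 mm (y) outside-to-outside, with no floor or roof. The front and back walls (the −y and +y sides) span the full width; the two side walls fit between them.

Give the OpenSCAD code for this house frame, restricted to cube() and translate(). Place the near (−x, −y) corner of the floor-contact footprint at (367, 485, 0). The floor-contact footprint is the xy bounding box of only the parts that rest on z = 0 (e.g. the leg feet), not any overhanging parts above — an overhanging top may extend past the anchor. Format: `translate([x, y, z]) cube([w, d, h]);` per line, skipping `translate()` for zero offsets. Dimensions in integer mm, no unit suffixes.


translate([367, 485, 0]) cube([5270, 148, 2580]);
translate([367, 3987, 0]) cube([5270, 148, 2580]);
translate([367, 633, 0]) cube([148, 3354, 2580]);
translate([5489, 633, 0]) cube([148, 3354, 2580]);


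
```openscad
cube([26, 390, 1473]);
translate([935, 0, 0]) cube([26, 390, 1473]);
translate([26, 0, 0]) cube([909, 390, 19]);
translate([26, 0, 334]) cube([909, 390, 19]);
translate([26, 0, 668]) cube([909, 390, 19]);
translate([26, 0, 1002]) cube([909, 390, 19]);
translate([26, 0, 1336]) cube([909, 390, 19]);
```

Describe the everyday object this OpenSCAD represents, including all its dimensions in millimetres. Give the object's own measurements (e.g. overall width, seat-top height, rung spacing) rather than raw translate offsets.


An open bookshelf. Two side panels, each 26 mm thick, 390 mm deep and 1473 mm tall, stand 961 mm apart (outside-to-outside). Between them sit 5 shelves, each 19 mm thick and 390 mm deep, spanning the full gap between the sides. The bottom shelf rests on the floor (its underside at z = 0) and the clear gap between one shelf's top and the next shelf's underside is 315 mm.


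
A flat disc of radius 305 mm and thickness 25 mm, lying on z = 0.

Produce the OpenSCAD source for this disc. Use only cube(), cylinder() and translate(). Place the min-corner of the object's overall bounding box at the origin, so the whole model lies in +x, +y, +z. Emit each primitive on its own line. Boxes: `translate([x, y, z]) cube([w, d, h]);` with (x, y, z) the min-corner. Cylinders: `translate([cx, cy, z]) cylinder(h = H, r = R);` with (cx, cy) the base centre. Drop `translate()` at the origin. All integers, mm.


translate([305, 305, 0]) cylinder(h = 25, r = 305);


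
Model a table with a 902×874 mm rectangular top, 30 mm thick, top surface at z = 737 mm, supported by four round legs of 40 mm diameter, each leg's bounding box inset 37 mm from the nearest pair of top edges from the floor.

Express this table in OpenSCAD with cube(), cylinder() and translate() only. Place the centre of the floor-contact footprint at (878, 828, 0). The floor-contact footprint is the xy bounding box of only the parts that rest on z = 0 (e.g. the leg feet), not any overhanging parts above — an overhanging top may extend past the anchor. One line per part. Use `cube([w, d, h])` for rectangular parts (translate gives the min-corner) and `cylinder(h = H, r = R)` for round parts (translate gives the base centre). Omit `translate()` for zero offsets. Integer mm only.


// leg_h = 737 - 30 = 707
translate([427, 391, 707]) cube([902, 874, 30]);
translate([484, 448, 0]) cylinder(h = 707, r = 20);
translate([1272, 448, 0]) cylinder(h = 707, r = 20);
translate([484, 1208, 0]) cylinder(h = 707, r = 20);
translate([1272, 1208, 0]) cylinder(h = 707, r = 20);


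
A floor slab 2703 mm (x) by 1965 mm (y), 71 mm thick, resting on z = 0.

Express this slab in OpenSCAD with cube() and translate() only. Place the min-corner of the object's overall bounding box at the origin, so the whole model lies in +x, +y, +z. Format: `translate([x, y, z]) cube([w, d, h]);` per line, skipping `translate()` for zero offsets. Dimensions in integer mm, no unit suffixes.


cube([2703, 1965, 71]);


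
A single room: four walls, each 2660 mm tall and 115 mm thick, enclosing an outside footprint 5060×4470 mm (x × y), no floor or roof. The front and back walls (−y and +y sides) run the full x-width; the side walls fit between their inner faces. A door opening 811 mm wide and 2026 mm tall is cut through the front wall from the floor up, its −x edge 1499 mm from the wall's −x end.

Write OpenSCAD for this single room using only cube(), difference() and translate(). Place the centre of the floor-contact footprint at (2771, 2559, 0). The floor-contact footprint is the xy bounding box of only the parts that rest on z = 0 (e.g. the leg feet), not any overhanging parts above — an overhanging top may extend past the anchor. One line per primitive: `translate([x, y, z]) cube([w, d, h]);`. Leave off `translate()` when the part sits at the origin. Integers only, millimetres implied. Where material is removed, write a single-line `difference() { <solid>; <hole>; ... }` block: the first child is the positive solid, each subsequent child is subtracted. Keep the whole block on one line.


difference() { translate([241, 324, 0]) cube([5060, 115, 2660]); translate([1740, 324, 0]) cube([811, 115, 2026]); }
translate([241, 4679, 0]) cube([5060, 115, 2660]);
translate([241, 439, 0]) cube([115, 4240, 2660]);
translate([5186, 439, 0]) cube([115, 4240, 2660]);


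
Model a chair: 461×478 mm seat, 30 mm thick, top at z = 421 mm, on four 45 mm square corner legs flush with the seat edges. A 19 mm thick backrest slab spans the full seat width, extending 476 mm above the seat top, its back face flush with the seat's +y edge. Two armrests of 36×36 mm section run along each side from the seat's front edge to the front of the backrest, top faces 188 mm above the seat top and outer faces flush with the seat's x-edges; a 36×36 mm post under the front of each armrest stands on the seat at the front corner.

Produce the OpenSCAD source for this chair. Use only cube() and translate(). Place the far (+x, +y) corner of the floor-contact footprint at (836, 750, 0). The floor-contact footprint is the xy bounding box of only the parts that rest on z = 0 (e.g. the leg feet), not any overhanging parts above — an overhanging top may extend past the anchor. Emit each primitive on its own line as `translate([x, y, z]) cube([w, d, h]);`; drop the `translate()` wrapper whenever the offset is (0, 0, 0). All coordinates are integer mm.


translate([375, 272, 391]) cube([461, 478, 30]);
translate([375, 272, 0]) cube([45, 45, 391]);
translate([791, 272, 0]) cube([45, 45, 391]);
translate([375, 705, 0]) cube([45, 45, 391]);
translate([791, 705, 0]) cube([45, 45, 391]);
translate([375, 731, 421]) cube([461, 19, 476]);
translate([375, 272, 573]) cube([36, 459, 36]);
translate([800, 272, 573]) cube([36, 459, 36]);
translate([375, 272, 421]) cube([36, 36, 152]);
translate([800, 272, 421]) cube([36, 36, 152]);


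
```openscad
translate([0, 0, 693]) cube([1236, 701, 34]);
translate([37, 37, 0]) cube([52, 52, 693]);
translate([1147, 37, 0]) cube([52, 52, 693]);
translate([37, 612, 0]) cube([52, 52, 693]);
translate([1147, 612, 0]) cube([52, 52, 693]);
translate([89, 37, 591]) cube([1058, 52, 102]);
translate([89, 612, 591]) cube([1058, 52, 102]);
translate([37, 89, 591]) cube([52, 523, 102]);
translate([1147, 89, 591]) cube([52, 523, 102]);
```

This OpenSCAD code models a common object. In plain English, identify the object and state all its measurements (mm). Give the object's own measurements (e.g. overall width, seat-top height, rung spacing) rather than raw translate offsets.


A table: top 1236 mm (x) × 701 mm (y), 34 mm thick, upper face at z = 727 mm, on four 52×52 mm square legs, each inset 37 mm from the nearest pair of top edges from z = 0 to the bottom of the top. Four apron rails, 52 mm thick and 102 mm tall, run between adjacent legs with their top edges flush with the underside of the top and their outer faces flush with the legs' outer faces.


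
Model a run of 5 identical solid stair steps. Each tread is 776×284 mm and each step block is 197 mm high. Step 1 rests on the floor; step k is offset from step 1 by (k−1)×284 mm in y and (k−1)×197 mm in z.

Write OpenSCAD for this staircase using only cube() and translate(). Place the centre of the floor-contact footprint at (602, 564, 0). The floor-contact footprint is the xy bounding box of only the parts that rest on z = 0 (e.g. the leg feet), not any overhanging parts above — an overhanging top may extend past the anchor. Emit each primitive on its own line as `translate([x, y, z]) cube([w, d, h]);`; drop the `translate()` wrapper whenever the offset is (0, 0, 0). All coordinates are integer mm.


translate([214, 422, 0]) cube([776, 284, 197]);
translate([214, 706, 197]) cube([776, 284, 197]);
translate([214, 990, 394]) cube([776, 284, 197]);
translate([214, 1274, 591]) cube([776, 284, 197]);
translate([214, 1558, 788]) cube([776, 284, 197]);


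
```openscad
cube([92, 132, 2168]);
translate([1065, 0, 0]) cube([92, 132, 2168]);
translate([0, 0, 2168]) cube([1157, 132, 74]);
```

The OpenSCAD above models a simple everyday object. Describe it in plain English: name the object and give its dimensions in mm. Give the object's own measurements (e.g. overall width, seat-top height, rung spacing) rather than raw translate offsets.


A door frame. The clear opening is 973 mm wide and 2168 mm high. Two 92 mm wide jambs, 132 mm deep, stand either side of the opening from the floor to the top of the opening. A 74 mm thick head sits across the top of both jambs, spanning the full outside width of the frame.


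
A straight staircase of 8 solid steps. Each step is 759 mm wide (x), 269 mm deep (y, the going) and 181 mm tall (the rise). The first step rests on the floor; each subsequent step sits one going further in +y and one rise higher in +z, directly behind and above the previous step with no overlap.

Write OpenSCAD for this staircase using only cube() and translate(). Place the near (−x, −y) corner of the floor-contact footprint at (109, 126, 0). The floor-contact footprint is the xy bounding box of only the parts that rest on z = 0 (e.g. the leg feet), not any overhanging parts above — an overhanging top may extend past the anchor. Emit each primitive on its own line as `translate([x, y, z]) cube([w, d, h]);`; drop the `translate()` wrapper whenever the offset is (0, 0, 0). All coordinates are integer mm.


translate([109, 126, 0]) cube([759, 269, 181]);
translate([109, 395, 181]) cube([759, 269, 181]);
translate([109, 664, 362]) cube([759, 269, 181]);
translate([109, 933, 543]) cube([759, 269, 181]);
translate([109, 1202, 724]) cube([759, 269, 181]);
translate([109, 1471, 905]) cube([759, 269, 181]);
translate([109, 1740, 1086]) cube([759, 269, 181]);
translate([109, 2009, 1267]) cube([759, 269, 181]);


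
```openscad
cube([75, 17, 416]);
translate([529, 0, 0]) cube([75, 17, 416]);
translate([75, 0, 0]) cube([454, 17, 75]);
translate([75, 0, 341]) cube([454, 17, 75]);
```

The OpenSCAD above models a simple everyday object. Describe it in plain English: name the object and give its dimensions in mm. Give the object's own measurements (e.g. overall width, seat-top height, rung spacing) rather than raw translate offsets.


A rectangular picture frame lying in the x–z plane (depth along y). The opening is 454 mm wide (x) by 266 mm tall (z), surrounded by a border 75 mm wide on all four sides. The frame is 17 mm deep and is made of two full-height vertical stiles with two horizontal rails fitted between them.


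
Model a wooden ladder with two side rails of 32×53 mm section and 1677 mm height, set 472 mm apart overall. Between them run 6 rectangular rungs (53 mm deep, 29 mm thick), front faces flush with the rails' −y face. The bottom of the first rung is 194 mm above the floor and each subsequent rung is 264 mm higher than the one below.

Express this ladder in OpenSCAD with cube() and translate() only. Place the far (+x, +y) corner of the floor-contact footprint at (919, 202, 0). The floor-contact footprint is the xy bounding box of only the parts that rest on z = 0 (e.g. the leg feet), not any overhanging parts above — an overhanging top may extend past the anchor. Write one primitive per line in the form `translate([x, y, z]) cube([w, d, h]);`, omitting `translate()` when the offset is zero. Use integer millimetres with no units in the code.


// rung span = 472 - 2*32 = 408
// rung[k] z = 194 + k*264
translate([447, 149, 0]) cube([32, 53, 1677]);
translate([887, 149, 0]) cube([32, 53, 1677]);
translate([479, 149, 194]) cube([408, 53, 29]);
translate([479, 149, 458]) cube([408, 53, 29]);
translate([479, 149, 722]) cube([408, 53, 29]);
translate([479, 149, 986]) cube([408, 53, 29]);
translate([479, 149, 1250]) cube([408, 53, 29]);
translate([479, 149, 1514]) cube([408, 53, 29]);


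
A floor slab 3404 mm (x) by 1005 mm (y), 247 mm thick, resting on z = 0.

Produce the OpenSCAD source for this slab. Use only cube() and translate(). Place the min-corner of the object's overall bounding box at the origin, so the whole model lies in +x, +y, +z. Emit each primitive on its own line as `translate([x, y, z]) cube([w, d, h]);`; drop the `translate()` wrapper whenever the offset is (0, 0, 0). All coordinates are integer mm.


cube([3404, 1005, 247]);


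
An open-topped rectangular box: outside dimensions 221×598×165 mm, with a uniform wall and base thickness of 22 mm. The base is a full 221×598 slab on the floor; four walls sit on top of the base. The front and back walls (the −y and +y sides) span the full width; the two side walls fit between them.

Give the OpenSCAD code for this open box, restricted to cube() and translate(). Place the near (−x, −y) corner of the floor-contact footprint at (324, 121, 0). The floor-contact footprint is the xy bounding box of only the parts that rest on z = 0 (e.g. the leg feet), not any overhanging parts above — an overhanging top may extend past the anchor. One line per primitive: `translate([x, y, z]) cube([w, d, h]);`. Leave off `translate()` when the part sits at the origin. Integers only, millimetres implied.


translate([324, 121, 0]) cube([221, 598, 22]);
translate([324, 121, 22]) cube([221, 22, 143]);
translate([324, 697, 22]) cube([221, 22, 143]);
translate([324, 143, 22]) cube([22, 554, 143]);
translate([523, 143, 22]) cube([22, 554, 143]);


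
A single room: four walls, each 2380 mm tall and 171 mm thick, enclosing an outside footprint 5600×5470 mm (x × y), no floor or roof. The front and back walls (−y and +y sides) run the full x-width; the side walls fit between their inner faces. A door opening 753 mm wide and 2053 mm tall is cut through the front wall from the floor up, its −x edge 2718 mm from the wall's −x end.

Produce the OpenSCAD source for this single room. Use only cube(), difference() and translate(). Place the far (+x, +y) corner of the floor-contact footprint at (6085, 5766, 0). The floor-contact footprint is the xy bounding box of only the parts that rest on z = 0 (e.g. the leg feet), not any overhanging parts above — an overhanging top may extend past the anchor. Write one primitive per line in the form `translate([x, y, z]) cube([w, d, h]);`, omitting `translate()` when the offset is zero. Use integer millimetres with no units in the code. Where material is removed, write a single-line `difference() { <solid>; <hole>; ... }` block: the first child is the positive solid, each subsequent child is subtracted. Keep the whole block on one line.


difference() { translate([485, 296, 0]) cube([5600, 171, 2380]); translate([3203, 296, 0]) cube([753, 171, 2053]); }
translate([485, 5595, 0]) cube([5600, 171, 2380]);
translate([485, 467, 0]) cube([171, 5128, 2380]);
translate([5914, 467, 0]) cube([171, 5128, 2380]);
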